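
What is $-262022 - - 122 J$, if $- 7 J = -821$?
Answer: $- \frac{1733992}{7} \approx -2.4771 \cdot 10^{5}$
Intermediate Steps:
$J = \frac{821}{7}$ ($J = \left(- \frac{1}{7}\right) \left(-821\right) = \frac{821}{7} \approx 117.29$)
$-262022 - - 122 J = -262022 - \left(-122\right) \frac{821}{7} = -262022 - - \frac{100162}{7} = -262022 + \frac{100162}{7} = - \frac{1733992}{7}$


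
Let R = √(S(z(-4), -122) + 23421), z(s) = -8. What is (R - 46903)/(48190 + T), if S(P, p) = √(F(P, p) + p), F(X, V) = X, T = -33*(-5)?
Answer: -46903/48355 + √(23421 + I*√130)/48355 ≈ -0.96681 + 7.7037e-7*I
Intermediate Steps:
T = 165
S(P, p) = √(P + p)
R = √(23421 + I*√130) (R = √(√(-8 - 122) + 23421) = √(√(-130) + 23421) = √(I*√130 + 23421) = √(23421 + I*√130) ≈ 153.04 + 0.0372*I)
(R - 46903)/(48190 + T) = (√(23421 + I*√130) - 46903)/(48190 + 165) = (-46903 + √(23421 + I*√130))/48355 = (-46903 + √(23421 + I*√130))*(1/48355) = -46903/48355 + √(23421 + I*√130)/48355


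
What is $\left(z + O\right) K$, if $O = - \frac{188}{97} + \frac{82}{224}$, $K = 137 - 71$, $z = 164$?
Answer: $\frac{58232361}{5432} \approx 10720.0$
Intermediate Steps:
$K = 66$ ($K = 137 - 71 = 66$)
$O = - \frac{17079}{10864}$ ($O = \left(-188\right) \frac{1}{97} + 82 \cdot \frac{1}{224} = - \frac{188}{97} + \frac{41}{112} = - \frac{17079}{10864} \approx -1.5721$)
$\left(z + O\right) K = \left(164 - \frac{17079}{10864}\right) 66 = \frac{1764617}{10864} \cdot 66 = \frac{58232361}{5432}$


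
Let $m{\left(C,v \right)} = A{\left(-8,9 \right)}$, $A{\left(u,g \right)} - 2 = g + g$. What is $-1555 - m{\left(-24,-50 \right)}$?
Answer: $-1575$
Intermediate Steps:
$A{\left(u,g \right)} = 2 + 2 g$ ($A{\left(u,g \right)} = 2 + \left(g + g\right) = 2 + 2 g$)
$m{\left(C,v \right)} = 20$ ($m{\left(C,v \right)} = 2 + 2 \cdot 9 = 2 + 18 = 20$)
$-1555 - m{\left(-24,-50 \right)} = -1555 - 20 = -1575$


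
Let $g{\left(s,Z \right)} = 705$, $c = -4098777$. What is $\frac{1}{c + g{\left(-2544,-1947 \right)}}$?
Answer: $- \frac{1}{4098072} \approx -2.4402 \cdot 10^{-7}$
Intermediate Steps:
$\frac{1}{c + g{\left(-2544,-1947 \right)}} = \frac{1}{-4098777 + 705} = \frac{1}{-4098072} = - \frac{1}{4098072}$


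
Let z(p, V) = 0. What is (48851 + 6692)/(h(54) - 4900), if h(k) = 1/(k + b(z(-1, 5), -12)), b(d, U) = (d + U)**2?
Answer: -10997514/970199 ≈ -11.335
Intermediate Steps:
b(d, U) = (U + d)**2
h(k) = 1/(144 + k) (h(k) = 1/(k + (-12 + 0)**2) = 1/(k + (-12)**2) = 1/(k + 144) = 1/(144 + k))
(48851 + 6692)/(h(54) - 4900) = (48851 + 6692)/(1/(144 + 54) - 4900) = 55543/(1/198 - 4900) = 55543/(-970199/198) = 55543*(-198/970199) = -10997514/970199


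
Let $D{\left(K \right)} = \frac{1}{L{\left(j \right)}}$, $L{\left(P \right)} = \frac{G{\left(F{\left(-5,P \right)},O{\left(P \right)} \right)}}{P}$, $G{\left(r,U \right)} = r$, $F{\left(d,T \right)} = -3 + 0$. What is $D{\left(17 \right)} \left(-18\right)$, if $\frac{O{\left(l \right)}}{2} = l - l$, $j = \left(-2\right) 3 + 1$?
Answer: $-30$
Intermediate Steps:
$j = -5$ ($j = -6 + 1 = -5$)
$O{\left(l \right)} = 0$ ($O{\left(l \right)} = 2 \left(l - l\right) = 2 \cdot 0 = 0$)
$F{\left(d,T \right)} = -3$
$L{\left(P \right)} = - \frac{3}{P}$
$D{\left(K \right)} = \frac{5}{3}$ ($D{\left(K \right)} = \frac{1}{\left(-3\right) \frac{1}{-5}} = \frac{1}{\left(-3\right) \left(- \frac{1}{5}\right)} = \frac{1}{\frac{3}{5}} = \frac{5}{3}$)
$D{\left(17 \right)} \left(-18\right) = \frac{5}{3} \left(-18\right) = -30$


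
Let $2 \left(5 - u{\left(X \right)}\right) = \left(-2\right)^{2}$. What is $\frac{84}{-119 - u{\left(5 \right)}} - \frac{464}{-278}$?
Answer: $\frac{8314}{8479} \approx 0.98054$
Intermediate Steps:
$u{\left(X \right)} = 3$ ($u{\left(X \right)} = 5 - \frac{\left(-2\right)^{2}}{2} = 5 - 2 = 3$)
$\frac{84}{-119 - u{\left(5 \right)}} - \frac{464}{-278} = \frac{84}{-119 - 3} - \frac{464}{-278} = \frac{84}{-119 - 3} - - \frac{232}{139} = \frac{84}{-122} + \frac{232}{139} = 84 \left(- \frac{1}{122}\right) + \frac{232}{139} = - \frac{42}{61} + \frac{232}{139} = \frac{8314}{8479}$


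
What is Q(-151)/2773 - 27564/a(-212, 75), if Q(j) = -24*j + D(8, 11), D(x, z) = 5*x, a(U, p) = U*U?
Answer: 22059961/31157428 ≈ 0.70802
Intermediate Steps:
a(U, p) = U²
Q(j) = 40 - 24*j (Q(j) = -24*j + 5*8 = -24*j + 40 = 40 - 24*j)
Q(-151)/2773 - 27564/a(-212, 75) = (40 - 24*(-151))/2773 - 27564/((-212)²) = (40 + 3624)*(1/2773) - 27564/44944 = 3664*(1/2773) - 27564*1/44944 = 3664/2773 - 6891/11236 = 22059961/31157428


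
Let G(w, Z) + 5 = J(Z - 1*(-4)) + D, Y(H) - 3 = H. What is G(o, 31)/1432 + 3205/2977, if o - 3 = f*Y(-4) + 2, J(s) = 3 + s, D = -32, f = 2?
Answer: 4592537/4263064 ≈ 1.0773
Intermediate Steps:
Y(H) = 3 + H
o = 3 (o = 3 + (2*(3 - 4) + 2) = 3 + (2*(-1) + 2) = 3 + (-2 + 2) = 3 + 0 = 3)
G(w, Z) = -30 + Z (G(w, Z) = -5 + ((3 + (Z - 1*(-4))) - 32) = -5 + ((3 + (Z + 4)) - 32) = -5 + ((3 + (4 + Z)) - 32) = -5 + ((7 + Z) - 32) = -5 + (-25 + Z) = -30 + Z)
G(o, 31)/1432 + 3205/2977 = (-30 + 31)/1432 + 3205/2977 = 1*(1/1432) + 3205*(1/2977) = 1/1432 + 3205/2977 = 4592537/4263064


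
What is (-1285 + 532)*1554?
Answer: -1170162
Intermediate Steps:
(-1285 + 532)*1554 = -753*1554 = -1170162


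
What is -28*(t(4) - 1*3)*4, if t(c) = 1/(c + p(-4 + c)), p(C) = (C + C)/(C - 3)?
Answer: 308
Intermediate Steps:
p(C) = 2*C/(-3 + C) (p(C) = (2*C)/(-3 + C) = 2*C/(-3 + C))
t(c) = 1/(c + 2*(-4 + c)/(-7 + c)) (t(c) = 1/(c + 2*(-4 + c)/(-3 + (-4 + c))) = 1/(c + 2*(-4 + c)/(-7 + c)))
-28*(t(4) - 1*3)*4 = -28*((-7 + 4)/(-8 + 4**2 - 5*4) - 1*3)*4 = -28*(-3/(-8 + 16 - 20) - 3)*4 = -28*(-3/(-12) - 3)*4 = -28*(-1/12*(-3) - 3)*4 = -28*(1/4 - 3)*4 = -28*(-11/4)*4 = 77*4 = 308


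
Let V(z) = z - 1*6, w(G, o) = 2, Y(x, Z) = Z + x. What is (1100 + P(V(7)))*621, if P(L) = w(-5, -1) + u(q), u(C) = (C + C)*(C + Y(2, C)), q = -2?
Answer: 689310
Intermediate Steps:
V(z) = -6 + z (V(z) = z - 6 = -6 + z)
u(C) = 2*C*(2 + 2*C) (u(C) = (C + C)*(C + (C + 2)) = (2*C)*(C + (2 + C)) = (2*C)*(2 + 2*C) = 2*C*(2 + 2*C))
P(L) = 10 (P(L) = 2 + 4*(-2)*(1 - 2) = 2 + 4*(-2)*(-1) = 2 + 8 = 10)
(1100 + P(V(7)))*621 = (1100 + 10)*621 = 1110*621 = 689310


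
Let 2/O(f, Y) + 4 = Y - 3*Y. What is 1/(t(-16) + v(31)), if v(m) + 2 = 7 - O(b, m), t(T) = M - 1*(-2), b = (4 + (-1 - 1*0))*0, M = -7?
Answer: 33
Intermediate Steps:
b = 0 (b = (4 + (-1 + 0))*0 = (4 - 1)*0 = 3*0 = 0)
O(f, Y) = 2/(-4 - 2*Y) (O(f, Y) = 2/(-4 + (Y - 3*Y)) = 2/(-4 - 2*Y))
t(T) = -5 (t(T) = -7 - 1*(-2) = -7 + 2 = -5)
v(m) = 5 + 1/(2 + m) (v(m) = -2 + (7 - (-1)/(2 + m)) = -2 + (7 + 1/(2 + m)) = 5 + 1/(2 + m))
1/(t(-16) + v(31)) = 1/(-5 + (11 + 5*31)/(2 + 31)) = 1/(-5 + (11 + 155)/33) = 1/(-5 + (1/33)*166) = 1/(-5 + 166/33) = 1/(1/33) = 33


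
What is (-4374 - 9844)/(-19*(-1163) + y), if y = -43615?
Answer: 7109/10759 ≈ 0.66075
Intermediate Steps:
(-4374 - 9844)/(-19*(-1163) + y) = (-4374 - 9844)/(-19*(-1163) - 43615) = -14218/(22097 - 43615) = -14218/(-21518) = -14218*(-1/21518) = 7109/10759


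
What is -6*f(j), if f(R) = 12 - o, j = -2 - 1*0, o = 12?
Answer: 0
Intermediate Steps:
j = -2 (j = -2 + 0 = -2)
f(R) = 0 (f(R) = 12 - 1*12 = 12 - 12 = 0)
-6*f(j) = -6*0 = 0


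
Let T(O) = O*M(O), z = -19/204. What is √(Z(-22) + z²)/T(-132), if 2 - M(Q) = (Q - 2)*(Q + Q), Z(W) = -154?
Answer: I*√6408503/952551072 ≈ 2.6576e-6*I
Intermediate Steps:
z = -19/204 (z = -19*1/204 = -19/204 ≈ -0.093137)
M(Q) = 2 - 2*Q*(-2 + Q) (M(Q) = 2 - (Q - 2)*(Q + Q) = 2 - (-2 + Q)*2*Q = 2 - 2*Q*(-2 + Q))
T(O) = O*(2 - 2*O² + 4*O)
√(Z(-22) + z²)/T(-132) = √(-154 + (-19/204)²)/((2*(-132)*(1 - 1*(-132)² + 2*(-132)))) = √(-154 + 361/41616)/((2*(-132)*(1 - 1*17424 - 264))) = √(-6408503/41616)/((2*(-132)*(1 - 17424 - 264))) = (I*√6408503/204)/((2*(-132)*(-17687))) = (I*√6408503/204)/4669368 = (I*√6408503/204)*(1/4669368) = I*√6408503/952551072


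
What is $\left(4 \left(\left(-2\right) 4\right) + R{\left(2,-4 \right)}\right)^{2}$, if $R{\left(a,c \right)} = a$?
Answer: $900$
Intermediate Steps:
$\left(4 \left(\left(-2\right) 4\right) + R{\left(2,-4 \right)}\right)^{2} = \left(4 \left(\left(-2\right) 4\right) + 2\right)^{2} = \left(4 \left(-8\right) + 2\right)^{2} = \left(-32 + 2\right)^{2} = \left(-30\right)^{2} = 900$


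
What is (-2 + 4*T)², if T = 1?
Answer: 4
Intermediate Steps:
(-2 + 4*T)² = (-2 + 4*1)² = (-2 + 4)² = 2² = 4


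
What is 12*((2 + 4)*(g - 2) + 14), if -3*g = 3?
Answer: -48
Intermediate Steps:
g = -1 (g = -⅓*3 = -1)
12*((2 + 4)*(g - 2) + 14) = 12*((2 + 4)*(-1 - 2) + 14) = 12*(6*(-3) + 14) = 12*(-18 + 14) = 12*(-4) = -48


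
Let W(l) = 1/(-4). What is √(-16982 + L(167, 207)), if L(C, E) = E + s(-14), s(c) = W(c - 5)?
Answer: I*√67101/2 ≈ 129.52*I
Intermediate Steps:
W(l) = -¼
s(c) = -¼
L(C, E) = -¼ + E (L(C, E) = E - ¼ = -¼ + E)
√(-16982 + L(167, 207)) = √(-16982 + (-¼ + 207)) = √(-16982 + 827/4) = √(-67101/4) = I*√67101/2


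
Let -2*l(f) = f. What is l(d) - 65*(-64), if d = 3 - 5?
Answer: 4161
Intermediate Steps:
d = -2
l(f) = -f/2
l(d) - 65*(-64) = -1/2*(-2) - 65*(-64) = 1 + 4160 = 4161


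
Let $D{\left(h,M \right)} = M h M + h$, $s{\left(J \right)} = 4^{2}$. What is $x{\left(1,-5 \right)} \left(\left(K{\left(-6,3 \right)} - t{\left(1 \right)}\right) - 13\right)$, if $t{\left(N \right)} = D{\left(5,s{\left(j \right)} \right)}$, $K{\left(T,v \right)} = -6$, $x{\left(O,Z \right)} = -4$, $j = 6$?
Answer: $5216$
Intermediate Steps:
$s{\left(J \right)} = 16$
$D{\left(h,M \right)} = h + h M^{2}$ ($D{\left(h,M \right)} = h M^{2} + h = h + h M^{2}$)
$t{\left(N \right)} = 1285$ ($t{\left(N \right)} = 5 \left(1 + 16^{2}\right) = 5 \left(1 + 256\right) = 5 \cdot 257 = 1285$)
$x{\left(1,-5 \right)} \left(\left(K{\left(-6,3 \right)} - t{\left(1 \right)}\right) - 13\right) = - 4 \left(\left(-6 - 1285\right) - 13\right) = - 4 \left(-1291 - 13\right) = \left(-4\right) \left(-1304\right) = 5216$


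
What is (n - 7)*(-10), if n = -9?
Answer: 160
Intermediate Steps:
(n - 7)*(-10) = (-9 - 7)*(-10) = -16*(-10) = 160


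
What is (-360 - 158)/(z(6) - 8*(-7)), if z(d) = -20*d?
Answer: 259/32 ≈ 8.0938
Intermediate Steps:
(-360 - 158)/(z(6) - 8*(-7)) = (-360 - 158)/(-20*6 - 8*(-7)) = -518/(-120 + 56) = -518/(-64) = -518*(-1/64) = 259/32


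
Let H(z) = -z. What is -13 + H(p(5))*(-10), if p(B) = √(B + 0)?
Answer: -13 + 10*√5 ≈ 9.3607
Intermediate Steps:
p(B) = √B
-13 + H(p(5))*(-10) = -13 - √5*(-10) = -13 + 10*√5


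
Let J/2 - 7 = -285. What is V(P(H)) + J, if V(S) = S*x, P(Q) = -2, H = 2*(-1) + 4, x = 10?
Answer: -576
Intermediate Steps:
H = 2 (H = -2 + 4 = 2)
J = -556 (J = 14 + 2*(-285) = 14 - 570 = -556)
V(S) = 10*S (V(S) = S*10 = 10*S)
V(P(H)) + J = 10*(-2) - 556 = -20 - 556 = -576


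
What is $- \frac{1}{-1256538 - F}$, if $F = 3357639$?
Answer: $\frac{1}{4614177} \approx 2.1672 \cdot 10^{-7}$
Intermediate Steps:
$- \frac{1}{-1256538 - F} = - \frac{1}{-1256538 - 3357639} = - \frac{1}{-4614177} = \left(-1\right) \left(- \frac{1}{4614177}\right) = \frac{1}{4614177}$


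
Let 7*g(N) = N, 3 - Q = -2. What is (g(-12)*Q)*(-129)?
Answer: 7740/7 ≈ 1105.7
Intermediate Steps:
Q = 5 (Q = 3 - 1*(-2) = 3 + 2 = 5)
g(N) = N/7
(g(-12)*Q)*(-129) = (((⅐)*(-12))*5)*(-129) = -12/7*5*(-129) = -60/7*(-129) = 7740/7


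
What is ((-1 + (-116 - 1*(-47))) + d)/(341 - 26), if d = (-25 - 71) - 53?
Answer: -73/105 ≈ -0.69524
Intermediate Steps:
d = -149 (d = -96 - 53 = -149)
((-1 + (-116 - 1*(-47))) + d)/(341 - 26) = ((-1 + (-116 - 1*(-47))) - 149)/(341 - 26) = ((-1 + (-116 + 47)) - 149)/315 = ((-1 - 69) - 149)*(1/315) = (-70 - 149)*(1/315) = -219*1/315 = -73/105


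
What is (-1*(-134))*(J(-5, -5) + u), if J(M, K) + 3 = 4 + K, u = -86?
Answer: -12060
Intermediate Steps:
J(M, K) = 1 + K (J(M, K) = -3 + (4 + K) = 1 + K)
(-1*(-134))*(J(-5, -5) + u) = (-1*(-134))*((1 - 5) - 86) = 134*(-4 - 86) = 134*(-90) = -12060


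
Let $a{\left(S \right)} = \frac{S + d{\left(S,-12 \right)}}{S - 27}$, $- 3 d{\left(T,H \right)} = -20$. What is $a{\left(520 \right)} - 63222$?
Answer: $- \frac{93503758}{1479} \approx -63221.0$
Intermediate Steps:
$d{\left(T,H \right)} = \frac{20}{3}$ ($d{\left(T,H \right)} = \left(- \frac{1}{3}\right) \left(-20\right) = \frac{20}{3}$)
$a{\left(S \right)} = \frac{\frac{20}{3} + S}{-27 + S}$ ($a{\left(S \right)} = \frac{S + \frac{20}{3}}{S - 27} = \frac{\frac{20}{3} + S}{-27 + S}$)
$a{\left(520 \right)} - 63222 = \frac{\frac{20}{3} + 520}{-27 + 520} - 63222 = \frac{1}{493} \cdot \frac{1580}{3} - 63222 = \frac{1580}{1479} - 63222 = - \frac{93503758}{1479}$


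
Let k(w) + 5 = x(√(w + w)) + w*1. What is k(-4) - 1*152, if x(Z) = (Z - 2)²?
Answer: -165 - 8*I*√2 ≈ -165.0 - 11.314*I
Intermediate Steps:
x(Z) = (-2 + Z)²
k(w) = -5 + w + (-2 + √2*√w)² (k(w) = -5 + ((-2 + √(w + w))² + w*1) = -5 + ((-2 + √(2*w))² + w) = -5 + ((-2 + √2*√w)² + w) = -5 + (w + (-2 + √2*√w)²) = -5 + w + (-2 + √2*√w)²)
k(-4) - 1*152 = (-5 - 4 + (-2 + √2*√(-4))²) - 1*152 = (-5 - 4 + (-2 + √2*(2*I))²) - 152 = (-5 - 4 + (-2 + 2*I*√2)²) - 152 = (-9 + (-2 + 2*I*√2)²) - 152 = -161 + (-2 + 2*I*√2)²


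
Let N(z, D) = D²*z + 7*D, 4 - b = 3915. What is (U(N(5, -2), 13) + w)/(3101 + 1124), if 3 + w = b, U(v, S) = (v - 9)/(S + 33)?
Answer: -180047/194350 ≈ -0.92641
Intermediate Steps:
b = -3911 (b = 4 - 1*3915 = 4 - 3915 = -3911)
N(z, D) = 7*D + z*D² (N(z, D) = z*D² + 7*D = 7*D + z*D²)
U(v, S) = (-9 + v)/(33 + S)
w = -3914 (w = -3 - 3911 = -3914)
(U(N(5, -2), 13) + w)/(3101 + 1124) = ((-9 - 2*(7 - 2*5))/(33 + 13) - 3914)/(3101 + 1124) = ((-9 - 2*(7 - 10))/46 - 3914)/4225 = ((-9 - 2*(-3))/46 - 3914)*(1/4225) = ((-9 + 6)/46 - 3914)*(1/4225) = ((1/46)*(-3) - 3914)*(1/4225) = (-3/46 - 3914)*(1/4225) = -180047/46*1/4225 = -180047/194350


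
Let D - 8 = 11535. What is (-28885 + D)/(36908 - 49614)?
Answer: 8671/6353 ≈ 1.3649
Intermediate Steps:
D = 11543 (D = 8 + 11535 = 11543)
(-28885 + D)/(36908 - 49614) = (-28885 + 11543)/(36908 - 49614) = -17342/(-12706) = -17342*(-1/12706) = 8671/6353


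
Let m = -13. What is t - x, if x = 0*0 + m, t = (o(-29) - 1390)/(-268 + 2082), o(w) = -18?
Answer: 11087/907 ≈ 12.224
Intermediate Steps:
t = -704/907 (t = (-18 - 1390)/(-268 + 2082) = -1408/1814 = -1408*1/1814 = -704/907 ≈ -0.77619)
x = -13 (x = 0*0 - 13 = 0 - 13 = -13)
t - x = -704/907 - 1*(-13) = -704/907 + 13 = 11087/907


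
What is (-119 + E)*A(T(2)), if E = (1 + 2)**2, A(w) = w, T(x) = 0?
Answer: 0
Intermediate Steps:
E = 9 (E = 3**2 = 9)
(-119 + E)*A(T(2)) = (-119 + 9)*0 = -110*0 = 0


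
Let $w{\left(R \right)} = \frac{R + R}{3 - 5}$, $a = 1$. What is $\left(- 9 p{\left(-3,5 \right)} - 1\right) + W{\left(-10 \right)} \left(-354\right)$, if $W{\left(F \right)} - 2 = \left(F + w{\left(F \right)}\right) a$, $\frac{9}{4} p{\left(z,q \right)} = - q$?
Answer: $-689$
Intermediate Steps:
$p{\left(z,q \right)} = - \frac{4 q}{9}$ ($p{\left(z,q \right)} = \frac{4 \left(- q\right)}{9} = - \frac{4 q}{9}$)
$w{\left(R \right)} = - R$ ($w{\left(R \right)} = \frac{2 R}{-2} = 2 R \left(- \frac{1}{2}\right) = - R$)
$W{\left(F \right)} = 2$ ($W{\left(F \right)} = 2 + \left(F - F\right) 1 = 2 + 0 \cdot 1 = 2 + 0 = 2$)
$\left(- 9 p{\left(-3,5 \right)} - 1\right) + W{\left(-10 \right)} \left(-354\right) = \left(- 9 \left(\left(- \frac{4}{9}\right) 5\right) - 1\right) + 2 \left(-354\right) = \left(\left(-9\right) \left(- \frac{20}{9}\right) - 1\right) - 708 = \left(20 - 1\right) - 708 = 19 - 708 = -689$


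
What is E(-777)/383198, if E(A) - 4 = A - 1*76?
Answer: -849/383198 ≈ -0.0022156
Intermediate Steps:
E(A) = -72 + A (E(A) = 4 + (A - 1*76) = 4 + (A - 76) = 4 + (-76 + A) = -72 + A)
E(-777)/383198 = (-72 - 777)/383198 = -849*1/383198 = -849/383198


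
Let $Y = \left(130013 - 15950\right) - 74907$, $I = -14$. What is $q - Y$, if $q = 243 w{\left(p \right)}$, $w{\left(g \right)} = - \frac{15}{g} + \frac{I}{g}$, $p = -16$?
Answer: $- \frac{619449}{16} \approx -38716.0$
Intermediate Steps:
$w{\left(g \right)} = - \frac{29}{g}$ ($w{\left(g \right)} = - \frac{15}{g} - \frac{14}{g} = - \frac{29}{g}$)
$q = \frac{7047}{16}$ ($q = 243 \left(- \frac{29}{-16}\right) = 243 \left(\left(-29\right) \left(- \frac{1}{16}\right)\right) = 243 \cdot \frac{29}{16} = \frac{7047}{16} \approx 440.44$)
$Y = 39156$ ($Y = 114063 - 74907 = 39156$)
$q - Y = \frac{7047}{16} - 39156 = - \frac{619449}{16}$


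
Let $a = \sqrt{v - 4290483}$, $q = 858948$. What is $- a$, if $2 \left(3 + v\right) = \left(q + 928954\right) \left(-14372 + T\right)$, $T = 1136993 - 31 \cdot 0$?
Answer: $- \sqrt{1003563875085} \approx -1.0018 \cdot 10^{6}$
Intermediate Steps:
$T = 1136993$ ($T = 1136993 - 0 = 1136993 + 0 = 1136993$)
$v = 1003568165568$ ($v = -3 + \frac{\left(858948 + 928954\right) \left(-14372 + 1136993\right)}{2} = -3 + \frac{1787902 \cdot 1122621}{2} = -3 + \frac{1}{2} \cdot 2007136331142 = -3 + 1003568165571 = 1003568165568$)
$a = \sqrt{1003563875085}$ ($a = \sqrt{1003568165568 - 4290483} = \sqrt{1003563875085} \approx 1.0018 \cdot 10^{6}$)
$- a = - \sqrt{1003563875085}$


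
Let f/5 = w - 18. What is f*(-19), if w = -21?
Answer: 3705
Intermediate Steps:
f = -195 (f = 5*(-21 - 18) = 5*(-39) = -195)
f*(-19) = -195*(-19) = 3705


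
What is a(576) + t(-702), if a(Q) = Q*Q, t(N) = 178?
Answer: 331954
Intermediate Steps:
a(Q) = Q**2
a(576) + t(-702) = 576**2 + 178 = 331776 + 178 = 331954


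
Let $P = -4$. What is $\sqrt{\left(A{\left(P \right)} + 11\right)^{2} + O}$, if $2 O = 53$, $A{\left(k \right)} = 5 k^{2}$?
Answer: $\frac{\sqrt{33230}}{2} \approx 91.146$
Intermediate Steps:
$O = \frac{53}{2}$ ($O = \frac{1}{2} \cdot 53 = \frac{53}{2} \approx 26.5$)
$\sqrt{\left(A{\left(P \right)} + 11\right)^{2} + O} = \sqrt{\left(5 \left(-4\right)^{2} + 11\right)^{2} + \frac{53}{2}} = \sqrt{\left(5 \cdot 16 + 11\right)^{2} + \frac{53}{2}} = \sqrt{\left(80 + 11\right)^{2} + \frac{53}{2}} = \sqrt{91^{2} + \frac{53}{2}} = \sqrt{8281 + \frac{53}{2}} = \sqrt{\frac{16615}{2}} = \frac{\sqrt{33230}}{2}$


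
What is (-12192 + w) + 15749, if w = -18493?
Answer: -14936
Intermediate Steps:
(-12192 + w) + 15749 = (-12192 - 18493) + 15749 = -30685 + 15749 = -14936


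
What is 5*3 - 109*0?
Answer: 15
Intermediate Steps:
5*3 - 109*0 = 15 + 0 = 15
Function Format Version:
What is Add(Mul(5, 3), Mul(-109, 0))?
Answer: 15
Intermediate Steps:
Add(Mul(5, 3), Mul(-109, 0)) = Add(15, 0) = 15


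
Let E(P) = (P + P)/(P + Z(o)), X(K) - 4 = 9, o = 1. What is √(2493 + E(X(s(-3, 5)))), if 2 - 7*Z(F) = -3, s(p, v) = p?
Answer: √359265/12 ≈ 49.949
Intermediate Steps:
Z(F) = 5/7 (Z(F) = 2/7 - ⅐*(-3) = 2/7 + 3/7 = 5/7)
X(K) = 13 (X(K) = 4 + 9 = 13)
E(P) = 2*P/(5/7 + P) (E(P) = (P + P)/(P + 5/7) = (2*P)/(5/7 + P) = 2*P/(5/7 + P))
√(2493 + E(X(s(-3, 5)))) = √(2493 + 14*13/(5 + 7*13)) = √(2493 + 14*13/(5 + 91)) = √(2493 + 14*13/96) = √(2493 + 14*13*(1/96)) = √(2493 + 91/48) = √(119755/48) = √359265/12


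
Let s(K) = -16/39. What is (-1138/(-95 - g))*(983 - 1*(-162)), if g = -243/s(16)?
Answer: 20848160/10997 ≈ 1895.8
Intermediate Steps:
s(K) = -16/39 (s(K) = -16*1/39 = -16/39)
g = 9477/16 (g = -243/(-16/39) = -243*(-39/16) = 9477/16 ≈ 592.31)
(-1138/(-95 - g))*(983 - 1*(-162)) = (-1138/(-95 - 1*9477/16))*(983 - 1*(-162)) = (-1138/(-95 - 9477/16))*(983 + 162) = -1138/(-10997/16)*1145 = -1138*(-16/10997)*1145 = (18208/10997)*1145 = 20848160/10997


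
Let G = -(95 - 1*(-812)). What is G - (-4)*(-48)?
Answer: -1099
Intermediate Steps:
G = -907 (G = -(95 + 812) = -1*907 = -907)
G - (-4)*(-48) = -907 - (-4)*(-48) = -907 - 1*192 = -907 - 192 = -1099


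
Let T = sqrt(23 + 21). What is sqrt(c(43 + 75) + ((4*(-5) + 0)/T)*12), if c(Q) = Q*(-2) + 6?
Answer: sqrt(-27830 - 1320*sqrt(11))/11 ≈ 16.315*I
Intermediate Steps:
c(Q) = 6 - 2*Q (c(Q) = -2*Q + 6 = 6 - 2*Q)
T = 2*sqrt(11) (T = sqrt(44) = 2*sqrt(11) ≈ 6.6332)
sqrt(c(43 + 75) + ((4*(-5) + 0)/T)*12) = sqrt((6 - 2*(43 + 75)) + ((4*(-5) + 0)/((2*sqrt(11))))*12) = sqrt((6 - 2*118) + ((-20 + 0)*(sqrt(11)/22))*12) = sqrt((6 - 236) - 10*sqrt(11)/11*12) = sqrt(-230 - 10*sqrt(11)/11*12) = sqrt(-230 - 120*sqrt(11)/11)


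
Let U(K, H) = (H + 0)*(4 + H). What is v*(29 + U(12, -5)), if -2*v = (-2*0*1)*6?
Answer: 0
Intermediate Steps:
v = 0 (v = --2*0*1*6/2 = -0*1*6/2 = -0*6 = -½*0 = 0)
U(K, H) = H*(4 + H)
v*(29 + U(12, -5)) = 0*(29 - 5*(4 - 5)) = 0*(29 - 5*(-1)) = 0*(29 + 5) = 0*34 = 0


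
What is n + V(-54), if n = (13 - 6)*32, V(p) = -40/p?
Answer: 6068/27 ≈ 224.74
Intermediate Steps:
n = 224 (n = 7*32 = 224)
n + V(-54) = 224 - 40/(-54) = 224 - 40*(-1/54) = 224 + 20/27 = 6068/27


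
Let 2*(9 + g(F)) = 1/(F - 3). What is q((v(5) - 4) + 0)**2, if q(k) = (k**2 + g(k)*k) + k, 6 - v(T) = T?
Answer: 17689/16 ≈ 1105.6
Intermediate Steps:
g(F) = -9 + 1/(2*(-3 + F)) (g(F) = -9 + 1/(2*(F - 3)) = -9 + 1/(2*(-3 + F)))
v(T) = 6 - T
q(k) = k + k**2 + k*(55 - 18*k)/(2*(-3 + k)) (q(k) = (k**2 + ((55 - 18*k)/(2*(-3 + k)))*k) + k = (k**2 + k*(55 - 18*k)/(2*(-3 + k))) + k = k + k**2 + k*(55 - 18*k)/(2*(-3 + k)))
q((v(5) - 4) + 0)**2 = ((((6 - 1*5) - 4) + 0)*(49 - 22*(((6 - 1*5) - 4) + 0) + 2*(((6 - 1*5) - 4) + 0)**2)/(2*(-3 + (((6 - 1*5) - 4) + 0))))**2 = ((((6 - 5) - 4) + 0)*(49 - 22*(((6 - 5) - 4) + 0) + 2*(((6 - 5) - 4) + 0)**2)/(2*(-3 + (((6 - 5) - 4) + 0))))**2 = (((1 - 4) + 0)*(49 - 22*((1 - 4) + 0) + 2*((1 - 4) + 0)**2)/(2*(-3 + ((1 - 4) + 0))))**2 = ((-3 + 0)*(49 - 22*(-3 + 0) + 2*(-3 + 0)**2)/(2*(-3 + (-3 + 0))))**2 = ((1/2)*(-3)*(49 - 22*(-3) + 2*(-3)**2)/(-3 - 3))**2 = ((1/2)*(-3)*(49 + 66 + 2*9)/(-6))**2 = ((1/2)*(-3)*(-1/6)*(49 + 66 + 18))**2 = ((1/2)*(-3)*(-1/6)*133)**2 = (133/4)**2 = 17689/16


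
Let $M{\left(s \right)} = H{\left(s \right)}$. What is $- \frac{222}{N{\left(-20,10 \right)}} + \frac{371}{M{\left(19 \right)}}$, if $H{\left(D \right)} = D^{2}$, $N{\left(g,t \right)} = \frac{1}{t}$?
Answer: $- \frac{801049}{361} \approx -2219.0$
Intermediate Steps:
$M{\left(s \right)} = s^{2}$
$- \frac{222}{N{\left(-20,10 \right)}} + \frac{371}{M{\left(19 \right)}} = - \frac{222}{\frac{1}{10}} + \frac{371}{19^{2}} = - 222 \frac{1}{\frac{1}{10}} + \frac{371}{361} = \left(-222\right) 10 + 371 \cdot \frac{1}{361} = -2220 + \frac{371}{361} = - \frac{801049}{361}$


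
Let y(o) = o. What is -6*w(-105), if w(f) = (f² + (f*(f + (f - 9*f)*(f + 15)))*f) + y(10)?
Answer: 5007819540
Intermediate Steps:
w(f) = 10 + f² + f²*(f - 8*f*(15 + f)) (w(f) = (f² + (f*(f + (f - 9*f)*(f + 15)))*f) + 10 = (f² + (f*(f + (-8*f)*(15 + f)))*f) + 10 = (f² + (f*(f - 8*f*(15 + f)))*f) + 10 = (f² + f²*(f - 8*f*(15 + f))) + 10 = 10 + f² + f²*(f - 8*f*(15 + f)))
-6*w(-105) = -6*(10 + (-105)² - 119*(-105)³ - 8*(-105)⁴) = -6*(10 + 11025 - 119*(-1157625) - 8*121550625) = -6*(10 + 11025 + 137757375 - 972405000) = -6*(-834636590) = 5007819540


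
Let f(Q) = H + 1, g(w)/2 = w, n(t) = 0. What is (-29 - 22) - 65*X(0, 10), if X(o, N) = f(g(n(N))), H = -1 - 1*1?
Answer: 14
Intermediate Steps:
H = -2 (H = -1 - 1 = -2)
g(w) = 2*w
f(Q) = -1 (f(Q) = -2 + 1 = -1)
X(o, N) = -1
(-29 - 22) - 65*X(0, 10) = (-29 - 22) - 65*(-1) = -51 + 65 = 14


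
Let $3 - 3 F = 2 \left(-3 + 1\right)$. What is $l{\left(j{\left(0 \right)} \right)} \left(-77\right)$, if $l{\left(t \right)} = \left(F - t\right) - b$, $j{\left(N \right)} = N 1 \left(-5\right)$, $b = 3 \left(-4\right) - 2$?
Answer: $- \frac{3773}{3} \approx -1257.7$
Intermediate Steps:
$b = -14$ ($b = -12 - 2 = -14$)
$F = \frac{7}{3}$ ($F = 1 - \frac{2 \left(-3 + 1\right)}{3} = 1 - \frac{2 \left(-2\right)}{3} = 1 - - \frac{4}{3} = 1 + \frac{4}{3} = \frac{7}{3} \approx 2.3333$)
$j{\left(N \right)} = - 5 N$ ($j{\left(N \right)} = N \left(-5\right) = - 5 N$)
$l{\left(t \right)} = \frac{49}{3} - t$ ($l{\left(t \right)} = \left(\frac{7}{3} - t\right) - -14 = \left(\frac{7}{3} - t\right) + 14 = \frac{49}{3} - t$)
$l{\left(j{\left(0 \right)} \right)} \left(-77\right) = \left(\frac{49}{3} - \left(-5\right) 0\right) \left(-77\right) = \left(\frac{49}{3} - 0\right) \left(-77\right) = \left(\frac{49}{3} + 0\right) \left(-77\right) = \frac{49}{3} \left(-77\right) = - \frac{3773}{3}$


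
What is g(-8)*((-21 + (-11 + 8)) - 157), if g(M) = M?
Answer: 1448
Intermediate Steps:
g(-8)*((-21 + (-11 + 8)) - 157) = -8*((-21 + (-11 + 8)) - 157) = -8*((-21 - 3) - 157) = -8*(-24 - 157) = -8*(-181) = 1448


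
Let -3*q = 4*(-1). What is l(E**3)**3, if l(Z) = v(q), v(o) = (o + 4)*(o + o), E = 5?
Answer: 2097152/729 ≈ 2876.8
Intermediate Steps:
q = 4/3 (q = -4*(-1)/3 = -1/3*(-4) = 4/3 ≈ 1.3333)
v(o) = 2*o*(4 + o) (v(o) = (4 + o)*(2*o) = 2*o*(4 + o))
l(Z) = 128/9 (l(Z) = 2*(4/3)*(4 + 4/3) = 2*(4/3)*(16/3) = 128/9)
l(E**3)**3 = (128/9)**3 = 2097152/729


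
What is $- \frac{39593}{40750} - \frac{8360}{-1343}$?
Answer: $\frac{287496601}{54727250} \approx 5.2533$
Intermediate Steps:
$- \frac{39593}{40750} - \frac{8360}{-1343} = \left(-39593\right) \frac{1}{40750} - - \frac{8360}{1343} = - \frac{39593}{40750} + \frac{8360}{1343} = \frac{287496601}{54727250}$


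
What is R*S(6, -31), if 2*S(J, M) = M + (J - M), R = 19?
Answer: 57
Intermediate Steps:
S(J, M) = J/2 (S(J, M) = (M + (J - M))/2 = J/2)
R*S(6, -31) = 19*((1/2)*6) = 19*3 = 57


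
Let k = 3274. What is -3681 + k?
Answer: -407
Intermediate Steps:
-3681 + k = -3681 + 3274 = -407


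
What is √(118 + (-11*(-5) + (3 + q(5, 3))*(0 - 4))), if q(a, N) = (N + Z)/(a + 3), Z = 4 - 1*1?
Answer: √158 ≈ 12.570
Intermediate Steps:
Z = 3 (Z = 4 - 1 = 3)
q(a, N) = (3 + N)/(3 + a) (q(a, N) = (N + 3)/(a + 3) = (3 + N)/(3 + a))
√(118 + (-11*(-5) + (3 + q(5, 3))*(0 - 4))) = √(118 + (-11*(-5) + (3 + (3 + 3)/(3 + 5))*(0 - 4))) = √(118 + (55 + (3 + 6/8)*(-4))) = √(118 + (55 + (3 + (⅛)*6)*(-4))) = √(118 + (55 + (3 + ¾)*(-4))) = √(118 + (55 + (15/4)*(-4))) = √(118 + (55 - 15)) = √(118 + 40) = √158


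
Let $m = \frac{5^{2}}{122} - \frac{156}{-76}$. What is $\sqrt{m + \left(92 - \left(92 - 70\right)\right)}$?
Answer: $\frac{\sqrt{388248774}}{2318} \approx 8.5004$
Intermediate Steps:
$m = \frac{5233}{2318}$ ($m = 25 \cdot \frac{1}{122} - - \frac{39}{19} = \frac{25}{122} + \frac{39}{19} = \frac{5233}{2318} \approx 2.2575$)
$\sqrt{m + \left(92 - \left(92 - 70\right)\right)} = \sqrt{\frac{5233}{2318} + \left(92 - \left(92 - 70\right)\right)} = \sqrt{\frac{5233}{2318} + \left(92 - 22\right)} = \sqrt{\frac{5233}{2318} + 70} = \sqrt{\frac{167493}{2318}} = \frac{\sqrt{388248774}}{2318}$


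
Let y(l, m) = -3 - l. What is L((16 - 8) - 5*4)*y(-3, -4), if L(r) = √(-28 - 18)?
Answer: 0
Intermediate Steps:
L(r) = I*√46 (L(r) = √(-46) = I*√46)
L((16 - 8) - 5*4)*y(-3, -4) = (I*√46)*(-3 - 1*(-3)) = (I*√46)*(-3 + 3) = (I*√46)*0 = 0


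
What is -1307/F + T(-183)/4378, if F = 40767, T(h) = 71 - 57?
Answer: -2575654/89238963 ≈ -0.028862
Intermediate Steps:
T(h) = 14
-1307/F + T(-183)/4378 = -1307/40767 + 14/4378 = -1307*1/40767 + 14*(1/4378) = -1307/40767 + 7/2189 = -2575654/89238963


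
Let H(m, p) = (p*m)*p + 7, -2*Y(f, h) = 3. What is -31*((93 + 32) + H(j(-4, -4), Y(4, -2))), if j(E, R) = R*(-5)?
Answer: -5487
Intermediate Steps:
j(E, R) = -5*R
Y(f, h) = -3/2 (Y(f, h) = -½*3 = -3/2)
H(m, p) = 7 + m*p² (H(m, p) = (m*p)*p + 7 = m*p² + 7 = 7 + m*p²)
-31*((93 + 32) + H(j(-4, -4), Y(4, -2))) = -31*((93 + 32) + (7 + (-5*(-4))*(-3/2)²)) = -31*(125 + (7 + 20*(9/4))) = -31*(125 + (7 + 45)) = -31*(125 + 52) = -31*177 = -5487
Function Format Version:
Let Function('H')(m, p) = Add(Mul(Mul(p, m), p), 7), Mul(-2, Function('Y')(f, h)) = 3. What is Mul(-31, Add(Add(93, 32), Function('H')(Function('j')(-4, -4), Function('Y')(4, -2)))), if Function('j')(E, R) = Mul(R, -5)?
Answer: -5487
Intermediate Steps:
Function('j')(E, R) = Mul(-5, R)
Function('Y')(f, h) = Rational(-3, 2) (Function('Y')(f, h) = Mul(Rational(-1, 2), 3) = Rational(-3, 2))
Function('H')(m, p) = Add(7, Mul(m, Pow(p, 2))) (Function('H')(m, p) = Add(Mul(Mul(m, p), p), 7) = Add(Mul(m, Pow(p, 2)), 7) = Add(7, Mul(m, Pow(p, 2))))
Mul(-31, Add(Add(93, 32), Function('H')(Function('j')(-4, -4), Function('Y')(4, -2)))) = Mul(-31, Add(Add(93, 32), Add(7, Mul(Mul(-5, -4), Pow(Rational(-3, 2), 2))))) = Mul(-31, Add(125, Add(7, Mul(20, Rational(9, 4))))) = Mul(-31, Add(125, Add(7, 45))) = Mul(-31, Add(125, 52)) = Mul(-31, 177) = -5487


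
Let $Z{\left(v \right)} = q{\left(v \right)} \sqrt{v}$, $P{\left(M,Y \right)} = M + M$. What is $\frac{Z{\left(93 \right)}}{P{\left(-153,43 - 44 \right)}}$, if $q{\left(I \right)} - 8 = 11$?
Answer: $- \frac{19 \sqrt{93}}{306} \approx -0.59879$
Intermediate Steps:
$q{\left(I \right)} = 19$ ($q{\left(I \right)} = 8 + 11 = 19$)
$P{\left(M,Y \right)} = 2 M$
$Z{\left(v \right)} = 19 \sqrt{v}$
$\frac{Z{\left(93 \right)}}{P{\left(-153,43 - 44 \right)}} = \frac{19 \sqrt{93}}{2 \left(-153\right)} = \frac{19 \sqrt{93}}{-306} = 19 \sqrt{93} \left(- \frac{1}{306}\right) = - \frac{19 \sqrt{93}}{306}$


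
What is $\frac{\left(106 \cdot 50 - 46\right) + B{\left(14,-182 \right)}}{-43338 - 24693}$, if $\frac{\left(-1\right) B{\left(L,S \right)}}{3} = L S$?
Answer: $- \frac{12898}{68031} \approx -0.18959$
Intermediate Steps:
$B{\left(L,S \right)} = - 3 L S$
$\frac{\left(106 \cdot 50 - 46\right) + B{\left(14,-182 \right)}}{-43338 - 24693} = \frac{\left(106 \cdot 50 - 46\right) - 42 \left(-182\right)}{-43338 - 24693} = \frac{\left(5300 - 46\right) + 7644}{-68031} = \left(5254 + 7644\right) \left(- \frac{1}{68031}\right) = 12898 \left(- \frac{1}{68031}\right) = - \frac{12898}{68031}$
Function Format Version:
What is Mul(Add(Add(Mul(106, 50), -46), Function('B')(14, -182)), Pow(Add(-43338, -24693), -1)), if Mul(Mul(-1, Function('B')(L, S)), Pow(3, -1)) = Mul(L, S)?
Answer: Rational(-12898, 68031) ≈ -0.18959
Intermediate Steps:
Function('B')(L, S) = Mul(-3, L, S) (Function('B')(L, S) = Mul(-3, Mul(L, S)) = Mul(-3, L, S))
Mul(Add(Add(Mul(106, 50), -46), Function('B')(14, -182)), Pow(Add(-43338, -24693), -1)) = Mul(Add(Add(Mul(106, 50), -46), Mul(-3, 14, -182)), Pow(Add(-43338, -24693), -1)) = Mul(Add(Add(5300, -46), 7644), Pow(-68031, -1)) = Mul(Add(5254, 7644), Rational(-1, 68031)) = Mul(12898, Rational(-1, 68031)) = Rational(-12898, 68031)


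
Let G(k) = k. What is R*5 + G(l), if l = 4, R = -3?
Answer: -11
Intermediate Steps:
R*5 + G(l) = -3*5 + 4 = -15 + 4 = -11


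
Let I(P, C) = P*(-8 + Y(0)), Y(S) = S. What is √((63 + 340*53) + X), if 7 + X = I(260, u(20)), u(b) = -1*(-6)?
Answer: 2*√3999 ≈ 126.48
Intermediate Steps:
u(b) = 6
I(P, C) = -8*P (I(P, C) = P*(-8 + 0) = P*(-8) = -8*P)
X = -2087 (X = -7 - 8*260 = -7 - 2080 = -2087)
√((63 + 340*53) + X) = √((63 + 340*53) - 2087) = √((63 + 18020) - 2087) = √(18083 - 2087) = √15996 = 2*√3999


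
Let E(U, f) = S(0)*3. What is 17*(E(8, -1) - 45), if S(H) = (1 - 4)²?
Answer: -306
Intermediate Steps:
S(H) = 9 (S(H) = (-3)² = 9)
E(U, f) = 27 (E(U, f) = 9*3 = 27)
17*(E(8, -1) - 45) = 17*(27 - 45) = 17*(-18) = -306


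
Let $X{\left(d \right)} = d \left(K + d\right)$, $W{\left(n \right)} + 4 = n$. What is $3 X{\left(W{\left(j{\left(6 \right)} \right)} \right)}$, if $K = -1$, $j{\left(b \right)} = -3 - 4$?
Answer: $396$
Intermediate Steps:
$j{\left(b \right)} = -7$ ($j{\left(b \right)} = -3 - 4 = -7$)
$W{\left(n \right)} = -4 + n$
$X{\left(d \right)} = d \left(-1 + d\right)$
$3 X{\left(W{\left(j{\left(6 \right)} \right)} \right)} = 3 \left(-4 - 7\right) \left(-1 - 11\right) = 3 \left(- 11 \left(-1 - 11\right)\right) = 3 \left(\left(-11\right) \left(-12\right)\right) = 3 \cdot 132 = 396$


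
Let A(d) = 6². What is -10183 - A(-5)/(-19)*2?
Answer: -193405/19 ≈ -10179.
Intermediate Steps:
A(d) = 36
-10183 - A(-5)/(-19)*2 = -10183 - 36/(-19)*2 = -10183 - 36*(-1/19)*2 = -10183 - (-36)*2/19 = -10183 - 1*(-72/19) = -10183 + 72/19 = -193405/19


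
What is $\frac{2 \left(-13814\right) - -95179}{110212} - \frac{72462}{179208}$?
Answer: $\frac{42911434}{205738251} \approx 0.20857$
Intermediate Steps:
$\frac{2 \left(-13814\right) - -95179}{110212} - \frac{72462}{179208} = \left(-27628 + 95179\right) \frac{1}{110212} - \frac{12077}{29868} = 67551 \cdot \frac{1}{110212} - \frac{12077}{29868} = \frac{67551}{110212} - \frac{12077}{29868} = \frac{42911434}{205738251}$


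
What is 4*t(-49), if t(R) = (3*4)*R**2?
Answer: 115248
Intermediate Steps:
t(R) = 12*R**2
4*t(-49) = 4*(12*(-49)**2) = 4*(12*2401) = 4*28812 = 115248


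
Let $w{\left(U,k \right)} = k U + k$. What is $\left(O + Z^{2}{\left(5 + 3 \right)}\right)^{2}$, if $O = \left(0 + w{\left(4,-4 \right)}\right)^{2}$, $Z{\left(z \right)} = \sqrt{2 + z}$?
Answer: $168100$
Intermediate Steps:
$w{\left(U,k \right)} = k + U k$ ($w{\left(U,k \right)} = U k + k = k + U k$)
$O = 400$ ($O = \left(0 - 4 \left(1 + 4\right)\right)^{2} = \left(0 - 20\right)^{2} = \left(-20\right)^{2} = 400$)
$\left(O + Z^{2}{\left(5 + 3 \right)}\right)^{2} = \left(400 + \left(\sqrt{2 + \left(5 + 3\right)}\right)^{2}\right)^{2} = \left(400 + \left(\sqrt{2 + 8}\right)^{2}\right)^{2} = \left(400 + \left(\sqrt{10}\right)^{2}\right)^{2} = \left(400 + 10\right)^{2} = 410^{2} = 168100$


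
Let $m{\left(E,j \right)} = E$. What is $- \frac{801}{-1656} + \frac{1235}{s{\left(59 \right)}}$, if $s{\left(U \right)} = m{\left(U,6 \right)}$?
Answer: $\frac{232491}{10856} \approx 21.416$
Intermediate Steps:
$s{\left(U \right)} = U$
$- \frac{801}{-1656} + \frac{1235}{s{\left(59 \right)}} = - \frac{801}{-1656} + \frac{1235}{59} = \left(-801\right) \left(- \frac{1}{1656}\right) + 1235 \cdot \frac{1}{59} = \frac{89}{184} + \frac{1235}{59} = \frac{232491}{10856}$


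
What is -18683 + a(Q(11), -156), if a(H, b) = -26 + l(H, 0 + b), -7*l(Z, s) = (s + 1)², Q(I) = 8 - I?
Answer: -154988/7 ≈ -22141.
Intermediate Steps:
l(Z, s) = -(1 + s)²/7 (l(Z, s) = -(s + 1)²/7 = -(1 + s)²/7)
a(H, b) = -26 - (1 + b)²/7 (a(H, b) = -26 - (1 + (0 + b))²/7 = -26 - (1 + b)²/7)
-18683 + a(Q(11), -156) = -18683 + (-26 - (1 - 156)²/7) = -18683 + (-26 - ⅐*(-155)²) = -18683 + (-26 - ⅐*24025) = -18683 + (-26 - 24025/7) = -18683 - 24207/7 = -154988/7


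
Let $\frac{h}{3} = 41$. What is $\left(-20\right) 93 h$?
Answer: $-228780$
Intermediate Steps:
$h = 123$ ($h = 3 \cdot 41 = 123$)
$\left(-20\right) 93 h = \left(-20\right) 93 \cdot 123 = \left(-1860\right) 123 = -228780$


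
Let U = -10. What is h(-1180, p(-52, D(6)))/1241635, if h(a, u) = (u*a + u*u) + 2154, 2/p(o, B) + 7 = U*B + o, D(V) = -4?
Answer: 822438/448230235 ≈ 0.0018349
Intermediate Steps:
p(o, B) = 2/(-7 + o - 10*B) (p(o, B) = 2/(-7 + (-10*B + o)) = 2/(-7 + (o - 10*B)) = 2/(-7 + o - 10*B))
h(a, u) = 2154 + u² + a*u (h(a, u) = (a*u + u²) + 2154 = (u² + a*u) + 2154 = 2154 + u² + a*u)
h(-1180, p(-52, D(6)))/1241635 = (2154 + (2/(-7 - 52 - 10*(-4)))² - 2360/(-7 - 52 - 10*(-4)))/1241635 = (2154 + (2/(-7 - 52 + 40))² - 2360/(-7 - 52 + 40))*(1/1241635) = (2154 + (2/(-19))² - 2360/(-19))*(1/1241635) = (2154 + (2*(-1/19))² - 2360*(-1)/19)*(1/1241635) = (2154 + (-2/19)² - 1180*(-2/19))*(1/1241635) = (2154 + 4/361 + 2360/19)*(1/1241635) = (822438/361)*(1/1241635) = 822438/448230235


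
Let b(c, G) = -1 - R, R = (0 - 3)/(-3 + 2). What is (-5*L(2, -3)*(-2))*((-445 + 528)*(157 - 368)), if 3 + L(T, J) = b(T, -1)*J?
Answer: -1576170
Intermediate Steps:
R = 3 (R = -3/(-1) = -3*(-1) = 3)
b(c, G) = -4 (b(c, G) = -1 - 1*3 = -1 - 3 = -4)
L(T, J) = -3 - 4*J
(-5*L(2, -3)*(-2))*((-445 + 528)*(157 - 368)) = (-5*(-3 - 4*(-3))*(-2))*((-445 + 528)*(157 - 368)) = (-5*(-3 + 12)*(-2))*(83*(-211)) = (-5*9*(-2))*(-17513) = -45*(-2)*(-17513) = 90*(-17513) = -1576170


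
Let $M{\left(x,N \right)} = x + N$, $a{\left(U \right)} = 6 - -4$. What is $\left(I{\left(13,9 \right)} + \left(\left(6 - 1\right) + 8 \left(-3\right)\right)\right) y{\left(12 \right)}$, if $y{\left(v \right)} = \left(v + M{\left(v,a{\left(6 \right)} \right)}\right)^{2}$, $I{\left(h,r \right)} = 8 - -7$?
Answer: $-4624$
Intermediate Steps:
$a{\left(U \right)} = 10$ ($a{\left(U \right)} = 6 + 4 = 10$)
$M{\left(x,N \right)} = N + x$
$I{\left(h,r \right)} = 15$ ($I{\left(h,r \right)} = 8 + 7 = 15$)
$y{\left(v \right)} = \left(10 + 2 v\right)^{2}$ ($y{\left(v \right)} = \left(v + \left(10 + v\right)\right)^{2} = \left(10 + 2 v\right)^{2}$)
$\left(I{\left(13,9 \right)} + \left(\left(6 - 1\right) + 8 \left(-3\right)\right)\right) y{\left(12 \right)} = \left(15 + \left(\left(6 - 1\right) + 8 \left(-3\right)\right)\right) 4 \left(5 + 12\right)^{2} = \left(15 + \left(\left(6 - 1\right) - 24\right)\right) 4 \cdot 17^{2} = \left(15 + \left(5 - 24\right)\right) 4 \cdot 289 = \left(15 - 19\right) 1156 = \left(-4\right) 1156 = -4624$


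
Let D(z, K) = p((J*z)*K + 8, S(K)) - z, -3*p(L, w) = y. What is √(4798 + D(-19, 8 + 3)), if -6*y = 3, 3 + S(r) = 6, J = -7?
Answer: √173418/6 ≈ 69.406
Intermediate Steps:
S(r) = 3 (S(r) = -3 + 6 = 3)
y = -½ (y = -⅙*3 = -½ ≈ -0.50000)
p(L, w) = ⅙ (p(L, w) = -⅓*(-½) = ⅙)
D(z, K) = ⅙ - z
√(4798 + D(-19, 8 + 3)) = √(4798 + (⅙ - 1*(-19))) = √(4798 + (⅙ + 19)) = √(4798 + 115/6) = √(28903/6) = √173418/6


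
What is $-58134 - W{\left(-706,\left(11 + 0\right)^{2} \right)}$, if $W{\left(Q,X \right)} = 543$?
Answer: $-58677$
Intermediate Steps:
$-58134 - W{\left(-706,\left(11 + 0\right)^{2} \right)} = -58134 - 543 = -58677$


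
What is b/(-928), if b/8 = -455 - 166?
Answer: 621/116 ≈ 5.3534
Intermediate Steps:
b = -4968 (b = 8*(-455 - 166) = 8*(-621) = -4968)
b/(-928) = -4968/(-928) = -4968*(-1/928) = 621/116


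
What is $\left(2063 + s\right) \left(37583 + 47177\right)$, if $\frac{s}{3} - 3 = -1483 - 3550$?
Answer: $-1104168520$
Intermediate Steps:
$s = -15090$ ($s = 9 + 3 \left(-1483 - 3550\right) = 9 + 3 \left(-5033\right) = 9 - 15099 = -15090$)
$\left(2063 + s\right) \left(37583 + 47177\right) = \left(2063 - 15090\right) \left(37583 + 47177\right) = \left(-13027\right) 84760 = -1104168520$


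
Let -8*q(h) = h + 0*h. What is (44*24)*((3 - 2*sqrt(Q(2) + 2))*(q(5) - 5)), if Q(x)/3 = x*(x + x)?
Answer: -17820 + 11880*sqrt(26) ≈ 42756.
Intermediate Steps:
q(h) = -h/8 (q(h) = -(h + 0*h)/8 = -(h + 0)/8 = -h/8)
Q(x) = 6*x**2 (Q(x) = 3*(x*(x + x)) = 3*(x*(2*x)) = 3*(2*x**2) = 6*x**2)
(44*24)*((3 - 2*sqrt(Q(2) + 2))*(q(5) - 5)) = (44*24)*((3 - 2*sqrt(6*2**2 + 2))*(-1/8*5 - 5)) = 1056*((3 - 2*sqrt(6*4 + 2))*(-5/8 - 5)) = 1056*((3 - 2*sqrt(24 + 2))*(-45/8)) = 1056*((3 - 2*sqrt(26))*(-45/8)) = 1056*(-135/8 + 45*sqrt(26)/4) = -17820 + 11880*sqrt(26)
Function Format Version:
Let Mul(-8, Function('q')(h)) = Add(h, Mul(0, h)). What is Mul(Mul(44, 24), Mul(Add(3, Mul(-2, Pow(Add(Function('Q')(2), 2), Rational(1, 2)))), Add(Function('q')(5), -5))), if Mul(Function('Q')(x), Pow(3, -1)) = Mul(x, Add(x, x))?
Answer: Add(-17820, Mul(11880, Pow(26, Rational(1, 2)))) ≈ 42756.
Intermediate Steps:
Function('q')(h) = Mul(Rational(-1, 8), h) (Function('q')(h) = Mul(Rational(-1, 8), Add(h, Mul(0, h))) = Mul(Rational(-1, 8), Add(h, 0)) = Mul(Rational(-1, 8), h))
Function('Q')(x) = Mul(6, Pow(x, 2)) (Function('Q')(x) = Mul(3, Mul(x, Add(x, x))) = Mul(3, Mul(x, Mul(2, x))) = Mul(3, Mul(2, Pow(x, 2))) = Mul(6, Pow(x, 2)))
Mul(Mul(44, 24), Mul(Add(3, Mul(-2, Pow(Add(Function('Q')(2), 2), Rational(1, 2)))), Add(Function('q')(5), -5))) = Mul(Mul(44, 24), Mul(Add(3, Mul(-2, Pow(Add(Mul(6, Pow(2, 2)), 2), Rational(1, 2)))), Add(Mul(Rational(-1, 8), 5), -5))) = Mul(1056, Mul(Add(3, Mul(-2, Pow(Add(Mul(6, 4), 2), Rational(1, 2)))), Add(Rational(-5, 8), -5))) = Mul(1056, Mul(Add(3, Mul(-2, Pow(Add(24, 2), Rational(1, 2)))), Rational(-45, 8))) = Mul(1056, Mul(Add(3, Mul(-2, Pow(26, Rational(1, 2)))), Rational(-45, 8))) = Mul(1056, Add(Rational(-135, 8), Mul(Rational(45, 4), Pow(26, Rational(1, 2))))) = Add(-17820, Mul(11880, Pow(26, Rational(1, 2))))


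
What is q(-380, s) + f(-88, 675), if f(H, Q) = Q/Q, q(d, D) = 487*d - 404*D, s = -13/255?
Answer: -47184793/255 ≈ -1.8504e+5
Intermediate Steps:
s = -13/255 (s = -13*1/255 = -13/255 ≈ -0.050980)
q(d, D) = -404*D + 487*d
f(H, Q) = 1
q(-380, s) + f(-88, 675) = (-404*(-13/255) + 487*(-380)) + 1 = (5252/255 - 185060) + 1 = -47185048/255 + 1 = -47184793/255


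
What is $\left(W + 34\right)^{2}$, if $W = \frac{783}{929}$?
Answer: $\frac{1047752161}{863041} \approx 1214.0$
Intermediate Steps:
$W = \frac{783}{929}$ ($W = 783 \cdot \frac{1}{929} = \frac{783}{929} \approx 0.84284$)
$\left(W + 34\right)^{2} = \left(\frac{783}{929} + 34\right)^{2} = \left(\frac{32369}{929}\right)^{2} = \frac{1047752161}{863041}$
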